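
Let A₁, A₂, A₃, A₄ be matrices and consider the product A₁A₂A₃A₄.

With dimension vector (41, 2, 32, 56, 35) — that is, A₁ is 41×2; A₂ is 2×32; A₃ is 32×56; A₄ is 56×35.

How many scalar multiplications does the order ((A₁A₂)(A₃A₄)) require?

111264

(A₁A₂): 41×2 by 2×32 → 41×32, cost 41·2·32 = 2624
(A₃A₄): 32×56 by 56×35 → 32×35, cost 32·56·35 = 62720
((A₁A₂)(A₃A₄)): 41×32 by 32×35 → 41×35, cost 41·32·35 = 45920; cumulative 111264
Total: 111264 scalar multiplications.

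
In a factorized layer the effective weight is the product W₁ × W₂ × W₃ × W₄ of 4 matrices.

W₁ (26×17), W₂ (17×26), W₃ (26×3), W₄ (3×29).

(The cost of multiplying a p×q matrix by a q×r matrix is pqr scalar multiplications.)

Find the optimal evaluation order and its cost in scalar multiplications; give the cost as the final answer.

Adjacent pairs: W₁W₂ = 26·17·26 = 11492; W₂W₃ = 17·26·3 = 1326; W₃W₄ = 26·3·29 = 2262.
Length 3: W₁..W₃: k=1: 0+1326+26·17·3=2652; k=2: 11492+0+26·26·3=13520 → min 2652 | W₂..W₄: k=2: 0+2262+17·26·29=15080; k=3: 1326+0+17·3·29=2805 → min 2805.
Length 4: W₁..W₄: k=1: 0+2805+26·17·29=15623; k=2: 11492+2262+26·26·29=33358; k=3: 2652+0+26·3·29=4914 → min 4914.
Optimal parenthesization: ((W₁ × (W₂ × W₃)) × W₄) with cost 4914.

4914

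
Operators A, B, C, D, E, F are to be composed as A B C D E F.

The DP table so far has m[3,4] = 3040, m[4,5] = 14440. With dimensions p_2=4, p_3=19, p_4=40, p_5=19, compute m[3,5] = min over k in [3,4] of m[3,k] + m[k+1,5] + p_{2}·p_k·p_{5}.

m[3,5] = min over k∈[3,4] of m[3,k]+m[k+1,5]+p_{2}·p_k·p_{5}.
k=3: 0 + 14440 + 4·19·19 = 15884; k=4: 3040 + 0 + 4·40·19 = 6080.
Minimum: 6080 at k=4.

6080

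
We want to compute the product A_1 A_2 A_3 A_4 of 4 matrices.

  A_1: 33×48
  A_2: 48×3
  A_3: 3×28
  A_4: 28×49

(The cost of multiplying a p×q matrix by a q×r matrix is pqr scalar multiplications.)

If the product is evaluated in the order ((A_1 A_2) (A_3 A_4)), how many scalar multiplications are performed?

13719

(A_1 A_2): 33×48 by 48×3 → 33×3, cost 33·48·3 = 4752
(A_3 A_4): 3×28 by 28×49 → 3×49, cost 3·28·49 = 4116
((A_1 A_2) (A_3 A_4)): 33×3 by 3×49 → 33×49, cost 33·3·49 = 4851; cumulative 13719
Total: 13719 scalar multiplications.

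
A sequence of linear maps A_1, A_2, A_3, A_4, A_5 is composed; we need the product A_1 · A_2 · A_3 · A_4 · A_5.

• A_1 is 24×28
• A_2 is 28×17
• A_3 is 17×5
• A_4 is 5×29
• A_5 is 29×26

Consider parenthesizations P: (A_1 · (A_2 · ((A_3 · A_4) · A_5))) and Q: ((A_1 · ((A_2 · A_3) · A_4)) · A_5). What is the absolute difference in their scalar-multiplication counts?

Order P = (A_1 · (A_2 · ((A_3 · A_4) · A_5))): (A_3 · A_4): 17×5 by 5×29 → 17×29, cost 17·5·29 = 2465; ((A_3 · A_4) · A_5): 17×29 by 29×26 → 17×26, cost 17·29·26 = 12818; cumulative 15283; (A_2 · ((A_3 · A_4) · A_5)): 28×17 by 17×26 → 28×26, cost 28·17·26 = 12376; cumulative 27659; (A_1 · (A_2 · ((A_3 · A_4) · A_5))): 24×28 by 28×26 → 24×26, cost 24·28·26 = 17472; cumulative 45131. Total 45131.
Order Q = ((A_1 · ((A_2 · A_3) · A_4)) · A_5): (A_2 · A_3): 28×17 by 17×5 → 28×5, cost 28·17·5 = 2380; ((A_2 · A_3) · A_4): 28×5 by 5×29 → 28×29, cost 28·5·29 = 4060; cumulative 6440; (A_1 · ((A_2 · A_3) · A_4)): 24×28 by 28×29 → 24×29, cost 24·28·29 = 19488; cumulative 25928; ((A_1 · ((A_2 · A_3) · A_4)) · A_5): 24×29 by 29×26 → 24×26, cost 24·29·26 = 18096; cumulative 44024. Total 44024.
Difference: |45131 − 44024| = 1107.

1107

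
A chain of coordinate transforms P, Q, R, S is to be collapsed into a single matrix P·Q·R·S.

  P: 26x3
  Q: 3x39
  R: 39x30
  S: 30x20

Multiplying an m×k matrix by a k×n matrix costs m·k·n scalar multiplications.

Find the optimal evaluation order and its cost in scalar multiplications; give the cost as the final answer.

Adjacent pairs: PQ = 26·3·39 = 3042; QR = 3·39·30 = 3510; RS = 39·30·20 = 23400.
Length 3: P..R: k=1: 0+3510+26·3·30=5850; k=2: 3042+0+26·39·30=33462 → min 5850 | Q..S: k=2: 0+23400+3·39·20=25740; k=3: 3510+0+3·30·20=5310 → min 5310.
Length 4: P..S: k=1: 0+5310+26·3·20=6870; k=2: 3042+23400+26·39·20=46722; k=3: 5850+0+26·30·20=21450 → min 6870.
Optimal parenthesization: (P·((Q·R)·S)) with cost 6870.

6870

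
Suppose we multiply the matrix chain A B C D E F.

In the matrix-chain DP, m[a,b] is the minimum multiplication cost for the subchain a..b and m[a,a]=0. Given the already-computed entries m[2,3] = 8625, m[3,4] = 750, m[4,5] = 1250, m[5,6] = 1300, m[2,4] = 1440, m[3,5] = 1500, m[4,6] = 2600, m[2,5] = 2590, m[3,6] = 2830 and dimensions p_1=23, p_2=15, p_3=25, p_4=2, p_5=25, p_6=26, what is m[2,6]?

m[2,6] = min over k∈[2,5] of m[2,k]+m[k+1,6]+p_{1}·p_k·p_{6}.
k=2: 0 + 2830 + 23·15·26 = 11800; k=3: 8625 + 2600 + 23·25·26 = 26175; k=4: 1440 + 1300 + 23·2·26 = 3936; k=5: 2590 + 0 + 23·25·26 = 17540.
Minimum: 3936 at k=4.

3936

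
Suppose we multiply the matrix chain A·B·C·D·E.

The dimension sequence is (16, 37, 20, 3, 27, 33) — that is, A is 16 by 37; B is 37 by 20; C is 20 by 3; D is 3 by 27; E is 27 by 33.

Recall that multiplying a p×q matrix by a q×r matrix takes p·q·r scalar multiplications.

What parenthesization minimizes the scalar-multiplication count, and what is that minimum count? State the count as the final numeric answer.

8253

Adjacent pairs: AB = 16·37·20 = 11840; BC = 37·20·3 = 2220; CD = 20·3·27 = 1620; DE = 3·27·33 = 2673.
Length 3: A..C: k=1: 0+2220+16·37·3=3996; k=2: 11840+0+16·20·3=12800 → min 3996 | B..D: k=2: 0+1620+37·20·27=21600; k=3: 2220+0+37·3·27=5217 → min 5217 | C..E: k=3: 0+2673+20·3·33=4653; k=4: 1620+0+20·27·33=19440 → min 4653.
Length 4: A..D: k=1: 0+5217+16·37·27=21201; k=2: 11840+1620+16·20·27=22100; k=3: 3996+0+16·3·27=5292 → min 5292 | B..E: k=2: 0+4653+37·20·33=29073; k=3: 2220+2673+37·3·33=8556; k=4: 5217+0+37·27·33=38184 → min 8556.
Length 5: A..E: k=1: 0+8556+16·37·33=28092; k=2: 11840+4653+16·20·33=27053; k=3: 3996+2673+16·3·33=8253; k=4: 5292+0+16·27·33=19548 → min 8253.
Optimal parenthesization: ((A·(B·C))·(D·E)) with cost 8253.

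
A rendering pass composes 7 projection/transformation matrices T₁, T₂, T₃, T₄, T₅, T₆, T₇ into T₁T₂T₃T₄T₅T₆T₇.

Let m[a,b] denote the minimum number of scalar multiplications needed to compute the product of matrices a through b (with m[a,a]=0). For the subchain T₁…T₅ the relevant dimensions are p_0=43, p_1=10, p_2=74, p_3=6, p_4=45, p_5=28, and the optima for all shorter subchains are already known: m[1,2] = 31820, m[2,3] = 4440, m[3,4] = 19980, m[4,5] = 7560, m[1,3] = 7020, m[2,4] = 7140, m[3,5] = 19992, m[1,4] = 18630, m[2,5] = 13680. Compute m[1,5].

m[1,5] = min over k∈[1,4] of m[1,k]+m[k+1,5]+p_{0}·p_k·p_{5}.
k=1: 0 + 13680 + 43·10·28 = 25720; k=2: 31820 + 19992 + 43·74·28 = 140908; k=3: 7020 + 7560 + 43·6·28 = 21804; k=4: 18630 + 0 + 43·45·28 = 72810.
Minimum: 21804 at k=3.

21804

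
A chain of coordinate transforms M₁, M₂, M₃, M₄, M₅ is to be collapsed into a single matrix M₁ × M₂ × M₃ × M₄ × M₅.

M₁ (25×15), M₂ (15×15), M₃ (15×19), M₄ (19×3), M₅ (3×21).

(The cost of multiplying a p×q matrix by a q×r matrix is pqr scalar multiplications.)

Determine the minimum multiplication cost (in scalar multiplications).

Adjacent pairs: M₁M₂ = 25·15·15 = 5625; M₂M₃ = 15·15·19 = 4275; M₃M₄ = 15·19·3 = 855; M₄M₅ = 19·3·21 = 1197.
Length 3: M₁..M₃: k=1: 0+4275+25·15·19=11400; k=2: 5625+0+25·15·19=12750 → min 11400 | M₂..M₄: k=2: 0+855+15·15·3=1530; k=3: 4275+0+15·19·3=5130 → min 1530 | M₃..M₅: k=3: 0+1197+15·19·21=7182; k=4: 855+0+15·3·21=1800 → min 1800.
Length 4: M₁..M₄: k=1: 0+1530+25·15·3=2655; k=2: 5625+855+25·15·3=7605; k=3: 11400+0+25·19·3=12825 → min 2655 | M₂..M₅: k=2: 0+1800+15·15·21=6525; k=3: 4275+1197+15·19·21=11457; k=4: 1530+0+15·3·21=2475 → min 2475.
Length 5: M₁..M₅: k=1: 0+2475+25·15·21=10350; k=2: 5625+1800+25·15·21=15300; k=3: 11400+1197+25·19·21=22572; k=4: 2655+0+25·3·21=4230 → min 4230.
Optimal order: ((M₁ × (M₂ × (M₃ × M₄))) × M₅) with cost 4230.

4230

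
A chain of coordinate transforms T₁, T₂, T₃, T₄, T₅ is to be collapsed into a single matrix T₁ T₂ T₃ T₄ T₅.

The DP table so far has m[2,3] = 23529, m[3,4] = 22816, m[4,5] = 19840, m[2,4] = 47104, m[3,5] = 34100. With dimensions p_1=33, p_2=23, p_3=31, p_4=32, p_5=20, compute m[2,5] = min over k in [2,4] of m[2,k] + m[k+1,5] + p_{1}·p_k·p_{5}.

49280

m[2,5] = min over k∈[2,4] of m[2,k]+m[k+1,5]+p_{1}·p_k·p_{5}.
k=2: 0 + 34100 + 33·23·20 = 49280; k=3: 23529 + 19840 + 33·31·20 = 63829; k=4: 47104 + 0 + 33·32·20 = 68224.
Minimum: 49280 at k=2.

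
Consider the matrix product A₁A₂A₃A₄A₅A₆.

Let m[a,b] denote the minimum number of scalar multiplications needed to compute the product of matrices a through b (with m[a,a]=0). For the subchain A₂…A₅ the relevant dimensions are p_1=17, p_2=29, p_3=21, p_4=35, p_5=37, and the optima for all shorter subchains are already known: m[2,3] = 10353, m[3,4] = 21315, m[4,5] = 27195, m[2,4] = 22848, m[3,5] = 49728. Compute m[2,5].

m[2,5] = min over k∈[2,4] of m[2,k]+m[k+1,5]+p_{1}·p_k·p_{5}.
k=2: 0 + 49728 + 17·29·37 = 67969; k=3: 10353 + 27195 + 17·21·37 = 50757; k=4: 22848 + 0 + 17·35·37 = 44863.
Minimum: 44863 at k=4.

44863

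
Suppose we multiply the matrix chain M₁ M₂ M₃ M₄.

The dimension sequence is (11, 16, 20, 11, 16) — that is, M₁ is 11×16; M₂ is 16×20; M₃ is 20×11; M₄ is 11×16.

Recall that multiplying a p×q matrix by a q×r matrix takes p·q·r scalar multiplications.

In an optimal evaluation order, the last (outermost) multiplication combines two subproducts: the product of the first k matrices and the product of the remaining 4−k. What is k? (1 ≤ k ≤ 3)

Adjacent pairs: M₁M₂ = 11·16·20 = 3520; M₂M₃ = 16·20·11 = 3520; M₃M₄ = 20·11·16 = 3520.
Length 3: M₁..M₃: k=1: 0+3520+11·16·11=5456; k=2: 3520+0+11·20·11=5940 → min 5456 | M₂..M₄: k=2: 0+3520+16·20·16=8640; k=3: 3520+0+16·11·16=6336 → min 6336.
Top-level splits: k=1: (M₁..M₁)·(M₂..M₄) → 0+6336+11·16·16 = 9152; k=2: (M₁..M₂)·(M₃..M₄) → 3520+3520+11·20·16 = 10560; k=3: (M₁..M₃)·(M₄..M₄) → 5456+0+11·11·16 = 7392.
Best split is after M₃, i.e. k = 3.

3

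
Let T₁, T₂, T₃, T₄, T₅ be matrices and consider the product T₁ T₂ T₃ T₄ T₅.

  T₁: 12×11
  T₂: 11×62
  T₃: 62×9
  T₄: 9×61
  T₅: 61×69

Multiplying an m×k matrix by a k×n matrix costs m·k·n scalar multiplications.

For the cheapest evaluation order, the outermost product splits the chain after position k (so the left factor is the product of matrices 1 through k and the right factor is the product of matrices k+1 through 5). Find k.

3

Adjacent pairs: T₁T₂ = 12·11·62 = 8184; T₂T₃ = 11·62·9 = 6138; T₃T₄ = 62·9·61 = 34038; T₄T₅ = 9·61·69 = 37881.
Length 3: T₁..T₃: k=1: 0+6138+12·11·9=7326; k=2: 8184+0+12·62·9=14880 → min 7326 | T₂..T₄: k=2: 0+34038+11·62·61=75640; k=3: 6138+0+11·9·61=12177 → min 12177 | T₃..T₅: k=3: 0+37881+62·9·69=76383; k=4: 34038+0+62·61·69=294996 → min 76383.
Length 4: T₁..T₄: k=1: 0+12177+12·11·61=20229; k=2: 8184+34038+12·62·61=87606; k=3: 7326+0+12·9·61=13914 → min 13914 | T₂..T₅: k=2: 0+76383+11·62·69=123441; k=3: 6138+37881+11·9·69=50850; k=4: 12177+0+11·61·69=58476 → min 50850.
Top-level splits: k=1: (T₁..T₁)·(T₂..T₅) → 0+50850+12·11·69 = 59958; k=2: (T₁..T₂)·(T₃..T₅) → 8184+76383+12·62·69 = 135903; k=3: (T₁..T₃)·(T₄..T₅) → 7326+37881+12·9·69 = 52659; k=4: (T₁..T₄)·(T₅..T₅) → 13914+0+12·61·69 = 64422.
Best split is after T₃, i.e. k = 3.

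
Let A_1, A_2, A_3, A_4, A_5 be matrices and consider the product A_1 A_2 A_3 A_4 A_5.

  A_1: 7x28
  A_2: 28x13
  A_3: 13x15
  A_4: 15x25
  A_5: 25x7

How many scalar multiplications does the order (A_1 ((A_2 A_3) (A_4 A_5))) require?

(A_2 A_3): 28×13 by 13×15 → 28×15, cost 28·13·15 = 5460
(A_4 A_5): 15×25 by 25×7 → 15×7, cost 15·25·7 = 2625
((A_2 A_3) (A_4 A_5)): 28×15 by 15×7 → 28×7, cost 28·15·7 = 2940; cumulative 11025
(A_1 ((A_2 A_3) (A_4 A_5))): 7×28 by 28×7 → 7×7, cost 7·28·7 = 1372; cumulative 12397
Total: 12397 scalar multiplications.

12397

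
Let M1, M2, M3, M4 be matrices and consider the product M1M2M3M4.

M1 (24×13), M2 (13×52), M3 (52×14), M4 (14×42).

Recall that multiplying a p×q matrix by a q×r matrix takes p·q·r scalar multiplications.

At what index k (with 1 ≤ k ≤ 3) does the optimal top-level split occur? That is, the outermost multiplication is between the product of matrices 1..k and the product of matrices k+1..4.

Adjacent pairs: M1M2 = 24·13·52 = 16224; M2M3 = 13·52·14 = 9464; M3M4 = 52·14·42 = 30576.
Length 3: M1..M3: k=1: 0+9464+24·13·14=13832; k=2: 16224+0+24·52·14=33696 → min 13832 | M2..M4: k=2: 0+30576+13·52·42=58968; k=3: 9464+0+13·14·42=17108 → min 17108.
Top-level splits: k=1: (M1..M1)·(M2..M4) → 0+17108+24·13·42 = 30212; k=2: (M1..M2)·(M3..M4) → 16224+30576+24·52·42 = 99216; k=3: (M1..M3)·(M4..M4) → 13832+0+24·14·42 = 27944.
Best split is after M3, i.e. k = 3.

3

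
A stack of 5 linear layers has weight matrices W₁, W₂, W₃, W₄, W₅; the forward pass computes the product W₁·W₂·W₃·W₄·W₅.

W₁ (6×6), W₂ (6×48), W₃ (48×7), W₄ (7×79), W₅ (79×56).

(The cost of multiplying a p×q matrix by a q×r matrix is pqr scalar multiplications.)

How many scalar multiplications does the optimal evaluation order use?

32130

Adjacent pairs: W₁W₂ = 6·6·48 = 1728; W₂W₃ = 6·48·7 = 2016; W₃W₄ = 48·7·79 = 26544; W₄W₅ = 7·79·56 = 30968.
Length 3: W₁..W₃: k=1: 0+2016+6·6·7=2268; k=2: 1728+0+6·48·7=3744 → min 2268 | W₂..W₄: k=2: 0+26544+6·48·79=49296; k=3: 2016+0+6·7·79=5334 → min 5334 | W₃..W₅: k=3: 0+30968+48·7·56=49784; k=4: 26544+0+48·79·56=238896 → min 49784.
Length 4: W₁..W₄: k=1: 0+5334+6·6·79=8178; k=2: 1728+26544+6·48·79=51024; k=3: 2268+0+6·7·79=5586 → min 5586 | W₂..W₅: k=2: 0+49784+6·48·56=65912; k=3: 2016+30968+6·7·56=35336; k=4: 5334+0+6·79·56=31878 → min 31878.
Length 5: W₁..W₅: k=1: 0+31878+6·6·56=33894; k=2: 1728+49784+6·48·56=67640; k=3: 2268+30968+6·7·56=35588; k=4: 5586+0+6·79·56=32130 → min 32130.
Optimal order: (((W₁·(W₂·W₃))·W₄)·W₅) with cost 32130.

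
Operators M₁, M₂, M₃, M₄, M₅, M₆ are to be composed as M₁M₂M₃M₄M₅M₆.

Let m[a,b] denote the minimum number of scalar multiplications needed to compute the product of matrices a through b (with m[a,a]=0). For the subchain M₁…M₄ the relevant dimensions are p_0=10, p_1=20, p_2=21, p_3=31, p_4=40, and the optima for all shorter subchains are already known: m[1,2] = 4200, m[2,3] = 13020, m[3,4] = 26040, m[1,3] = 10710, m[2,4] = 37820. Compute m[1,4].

23110

m[1,4] = min over k∈[1,3] of m[1,k]+m[k+1,4]+p_{0}·p_k·p_{4}.
k=1: 0 + 37820 + 10·20·40 = 45820; k=2: 4200 + 26040 + 10·21·40 = 38640; k=3: 10710 + 0 + 10·31·40 = 23110.
Minimum: 23110 at k=3.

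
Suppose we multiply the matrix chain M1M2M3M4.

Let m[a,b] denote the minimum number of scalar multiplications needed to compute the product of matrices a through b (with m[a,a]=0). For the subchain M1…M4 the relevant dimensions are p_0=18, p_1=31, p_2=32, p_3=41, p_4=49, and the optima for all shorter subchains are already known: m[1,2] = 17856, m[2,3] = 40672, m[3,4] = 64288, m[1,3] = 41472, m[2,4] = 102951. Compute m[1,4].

77634

m[1,4] = min over k∈[1,3] of m[1,k]+m[k+1,4]+p_{0}·p_k·p_{4}.
k=1: 0 + 102951 + 18·31·49 = 130293; k=2: 17856 + 64288 + 18·32·49 = 110368; k=3: 41472 + 0 + 18·41·49 = 77634.
Minimum: 77634 at k=3.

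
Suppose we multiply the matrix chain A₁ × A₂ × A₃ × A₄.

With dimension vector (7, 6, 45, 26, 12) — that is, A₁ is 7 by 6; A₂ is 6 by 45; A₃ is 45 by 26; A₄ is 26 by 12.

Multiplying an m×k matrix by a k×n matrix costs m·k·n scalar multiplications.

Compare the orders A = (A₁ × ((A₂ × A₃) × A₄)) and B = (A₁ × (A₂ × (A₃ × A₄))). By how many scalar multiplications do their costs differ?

Order A = (A₁ × ((A₂ × A₃) × A₄)): (A₂ × A₃): 6×45 by 45×26 → 6×26, cost 6·45·26 = 7020; ((A₂ × A₃) × A₄): 6×26 by 26×12 → 6×12, cost 6·26·12 = 1872; cumulative 8892; (A₁ × ((A₂ × A₃) × A₄)): 7×6 by 6×12 → 7×12, cost 7·6·12 = 504; cumulative 9396. Total 9396.
Order B = (A₁ × (A₂ × (A₃ × A₄))): (A₃ × A₄): 45×26 by 26×12 → 45×12, cost 45·26·12 = 14040; (A₂ × (A₃ × A₄)): 6×45 by 45×12 → 6×12, cost 6·45·12 = 3240; cumulative 17280; (A₁ × (A₂ × (A₃ × A₄))): 7×6 by 6×12 → 7×12, cost 7·6·12 = 504; cumulative 17784. Total 17784.
Difference: |9396 − 17784| = 8388.

8388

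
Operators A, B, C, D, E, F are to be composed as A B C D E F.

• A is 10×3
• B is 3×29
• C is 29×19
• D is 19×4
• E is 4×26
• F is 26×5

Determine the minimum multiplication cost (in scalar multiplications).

2611

Adjacent pairs: AB = 10·3·29 = 870; BC = 3·29·19 = 1653; CD = 29·19·4 = 2204; DE = 19·4·26 = 1976; EF = 4·26·5 = 520.
Length 3: A..C: k=1: 0+1653+10·3·19=2223; k=2: 870+0+10·29·19=6380 → min 2223 | B..D: k=2: 0+2204+3·29·4=2552; k=3: 1653+0+3·19·4=1881 → min 1881 | C..E: k=3: 0+1976+29·19·26=16302; k=4: 2204+0+29·4·26=5220 → min 5220 | D..F: k=4: 0+520+19·4·5=900; k=5: 1976+0+19·26·5=4446 → min 900.
Length 4: A..D: k=1: 0+1881+10·3·4=2001; k=2: 870+2204+10·29·4=4234; k=3: 2223+0+10·19·4=2983 → min 2001 | B..E: k=2: 0+5220+3·29·26=7482; k=3: 1653+1976+3·19·26=5111; k=4: 1881+0+3·4·26=2193 → min 2193 | C..F: k=3: 0+900+29·19·5=3655; k=4: 2204+520+29·4·5=3304; k=5: 5220+0+29·26·5=8990 → min 3304.
Length 5: A..E: k=1: 0+2193+10·3·26=2973; k=2: 870+5220+10·29·26=13630; k=3: 2223+1976+10·19·26=9139; k=4: 2001+0+10·4·26=3041 → min 2973 | B..F: k=2: 0+3304+3·29·5=3739; k=3: 1653+900+3·19·5=2838; k=4: 1881+520+3·4·5=2461; k=5: 2193+0+3·26·5=2583 → min 2461.
Length 6: A..F: k=1: 0+2461+10·3·5=2611; k=2: 870+3304+10·29·5=5624; k=3: 2223+900+10·19·5=4073; k=4: 2001+520+10·4·5=2721; k=5: 2973+0+10·26·5=4273 → min 2611.
Optimal order: (A (((B C) D) (E F))) with cost 2611.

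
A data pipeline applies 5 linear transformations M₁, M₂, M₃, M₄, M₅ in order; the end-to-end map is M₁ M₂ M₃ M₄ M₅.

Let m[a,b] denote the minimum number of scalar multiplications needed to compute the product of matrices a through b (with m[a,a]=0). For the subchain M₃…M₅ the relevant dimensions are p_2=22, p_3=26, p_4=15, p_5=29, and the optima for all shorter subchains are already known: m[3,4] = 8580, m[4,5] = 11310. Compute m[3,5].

m[3,5] = min over k∈[3,4] of m[3,k]+m[k+1,5]+p_{2}·p_k·p_{5}.
k=3: 0 + 11310 + 22·26·29 = 27898; k=4: 8580 + 0 + 22·15·29 = 18150.
Minimum: 18150 at k=4.

18150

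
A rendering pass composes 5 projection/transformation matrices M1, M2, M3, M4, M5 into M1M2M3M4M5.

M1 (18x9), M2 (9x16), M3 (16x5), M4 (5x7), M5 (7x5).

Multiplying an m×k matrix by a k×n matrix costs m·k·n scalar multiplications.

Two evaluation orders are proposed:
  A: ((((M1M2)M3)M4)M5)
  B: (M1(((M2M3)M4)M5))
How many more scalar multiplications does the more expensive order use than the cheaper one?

3132

Order A = ((((M1M2)M3)M4)M5): (M1M2): 18×9 by 9×16 → 18×16, cost 18·9·16 = 2592; ((M1M2)M3): 18×16 by 16×5 → 18×5, cost 18·16·5 = 1440; cumulative 4032; (((M1M2)M3)M4): 18×5 by 5×7 → 18×7, cost 18·5·7 = 630; cumulative 4662; ((((M1M2)M3)M4)M5): 18×7 by 7×5 → 18×5, cost 18·7·5 = 630; cumulative 5292. Total 5292.
Order B = (M1(((M2M3)M4)M5)): (M2M3): 9×16 by 16×5 → 9×5, cost 9·16·5 = 720; ((M2M3)M4): 9×5 by 5×7 → 9×7, cost 9·5·7 = 315; cumulative 1035; (((M2M3)M4)M5): 9×7 by 7×5 → 9×5, cost 9·7·5 = 315; cumulative 1350; (M1(((M2M3)M4)M5)): 18×9 by 9×5 → 18×5, cost 18·9·5 = 810; cumulative 2160. Total 2160.
Difference: |5292 − 2160| = 3132.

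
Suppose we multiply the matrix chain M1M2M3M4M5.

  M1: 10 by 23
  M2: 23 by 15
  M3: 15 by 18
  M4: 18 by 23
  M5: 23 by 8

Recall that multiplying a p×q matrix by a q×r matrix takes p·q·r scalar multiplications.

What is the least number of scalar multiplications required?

10072

Adjacent pairs: M1M2 = 10·23·15 = 3450; M2M3 = 23·15·18 = 6210; M3M4 = 15·18·23 = 6210; M4M5 = 18·23·8 = 3312.
Length 3: M1..M3: k=1: 0+6210+10·23·18=10350; k=2: 3450+0+10·15·18=6150 → min 6150 | M2..M4: k=2: 0+6210+23·15·23=14145; k=3: 6210+0+23·18·23=15732 → min 14145 | M3..M5: k=3: 0+3312+15·18·8=5472; k=4: 6210+0+15·23·8=8970 → min 5472.
Length 4: M1..M4: k=1: 0+14145+10·23·23=19435; k=2: 3450+6210+10·15·23=13110; k=3: 6150+0+10·18·23=10290 → min 10290 | M2..M5: k=2: 0+5472+23·15·8=8232; k=3: 6210+3312+23·18·8=12834; k=4: 14145+0+23·23·8=18377 → min 8232.
Length 5: M1..M5: k=1: 0+8232+10·23·8=10072; k=2: 3450+5472+10·15·8=10122; k=3: 6150+3312+10·18·8=10902; k=4: 10290+0+10·23·8=12130 → min 10072.
Optimal order: (M1(M2(M3(M4M5)))) with cost 10072.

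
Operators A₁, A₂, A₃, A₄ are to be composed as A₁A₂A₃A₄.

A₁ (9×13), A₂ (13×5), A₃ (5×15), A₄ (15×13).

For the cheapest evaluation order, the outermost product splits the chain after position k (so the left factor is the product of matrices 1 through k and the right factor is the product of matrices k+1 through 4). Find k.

2

Adjacent pairs: A₁A₂ = 9·13·5 = 585; A₂A₃ = 13·5·15 = 975; A₃A₄ = 5·15·13 = 975.
Length 3: A₁..A₃: k=1: 0+975+9·13·15=2730; k=2: 585+0+9·5·15=1260 → min 1260 | A₂..A₄: k=2: 0+975+13·5·13=1820; k=3: 975+0+13·15·13=3510 → min 1820.
Top-level splits: k=1: (A₁..A₁)·(A₂..A₄) → 0+1820+9·13·13 = 3341; k=2: (A₁..A₂)·(A₃..A₄) → 585+975+9·5·13 = 2145; k=3: (A₁..A₃)·(A₄..A₄) → 1260+0+9·15·13 = 3015.
Best split is after A₂, i.e. k = 2.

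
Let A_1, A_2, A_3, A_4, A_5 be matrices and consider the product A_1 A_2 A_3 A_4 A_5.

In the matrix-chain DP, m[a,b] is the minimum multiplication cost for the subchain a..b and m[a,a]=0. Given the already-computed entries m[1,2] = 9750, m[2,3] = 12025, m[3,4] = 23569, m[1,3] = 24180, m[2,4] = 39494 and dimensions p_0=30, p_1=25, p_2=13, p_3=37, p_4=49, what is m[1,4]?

m[1,4] = min over k∈[1,3] of m[1,k]+m[k+1,4]+p_{0}·p_k·p_{4}.
k=1: 0 + 39494 + 30·25·49 = 76244; k=2: 9750 + 23569 + 30·13·49 = 52429; k=3: 24180 + 0 + 30·37·49 = 78570.
Minimum: 52429 at k=2.

52429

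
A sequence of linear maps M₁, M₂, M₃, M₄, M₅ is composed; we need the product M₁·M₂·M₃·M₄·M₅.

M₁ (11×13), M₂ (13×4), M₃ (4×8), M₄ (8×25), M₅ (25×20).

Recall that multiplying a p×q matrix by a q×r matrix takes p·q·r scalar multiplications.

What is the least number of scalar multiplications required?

4252

Adjacent pairs: M₁M₂ = 11·13·4 = 572; M₂M₃ = 13·4·8 = 416; M₃M₄ = 4·8·25 = 800; M₄M₅ = 8·25·20 = 4000.
Length 3: M₁..M₃: k=1: 0+416+11·13·8=1560; k=2: 572+0+11·4·8=924 → min 924 | M₂..M₄: k=2: 0+800+13·4·25=2100; k=3: 416+0+13·8·25=3016 → min 2100 | M₃..M₅: k=3: 0+4000+4·8·20=4640; k=4: 800+0+4·25·20=2800 → min 2800.
Length 4: M₁..M₄: k=1: 0+2100+11·13·25=5675; k=2: 572+800+11·4·25=2472; k=3: 924+0+11·8·25=3124 → min 2472 | M₂..M₅: k=2: 0+2800+13·4·20=3840; k=3: 416+4000+13·8·20=6496; k=4: 2100+0+13·25·20=8600 → min 3840.
Length 5: M₁..M₅: k=1: 0+3840+11·13·20=6700; k=2: 572+2800+11·4·20=4252; k=3: 924+4000+11·8·20=6684; k=4: 2472+0+11·25·20=7972 → min 4252.
Optimal order: ((M₁·M₂)·((M₃·M₄)·M₅)) with cost 4252.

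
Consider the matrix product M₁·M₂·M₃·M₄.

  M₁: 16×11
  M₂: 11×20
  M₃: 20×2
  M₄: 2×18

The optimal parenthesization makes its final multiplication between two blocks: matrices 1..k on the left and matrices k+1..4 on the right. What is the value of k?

3

Adjacent pairs: M₁M₂ = 16·11·20 = 3520; M₂M₃ = 11·20·2 = 440; M₃M₄ = 20·2·18 = 720.
Length 3: M₁..M₃: k=1: 0+440+16·11·2=792; k=2: 3520+0+16·20·2=4160 → min 792 | M₂..M₄: k=2: 0+720+11·20·18=4680; k=3: 440+0+11·2·18=836 → min 836.
Top-level splits: k=1: (M₁..M₁)·(M₂..M₄) → 0+836+16·11·18 = 4004; k=2: (M₁..M₂)·(M₃..M₄) → 3520+720+16·20·18 = 10000; k=3: (M₁..M₃)·(M₄..M₄) → 792+0+16·2·18 = 1368.
Best split is after M₃, i.e. k = 3.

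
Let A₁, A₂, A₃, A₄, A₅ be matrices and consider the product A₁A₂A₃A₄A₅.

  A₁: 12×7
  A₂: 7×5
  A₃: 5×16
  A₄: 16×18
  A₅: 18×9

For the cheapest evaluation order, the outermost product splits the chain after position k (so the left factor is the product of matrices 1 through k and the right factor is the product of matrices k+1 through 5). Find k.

2

Adjacent pairs: A₁A₂ = 12·7·5 = 420; A₂A₃ = 7·5·16 = 560; A₃A₄ = 5·16·18 = 1440; A₄A₅ = 16·18·9 = 2592.
Length 3: A₁..A₃: k=1: 0+560+12·7·16=1904; k=2: 420+0+12·5·16=1380 → min 1380 | A₂..A₄: k=2: 0+1440+7·5·18=2070; k=3: 560+0+7·16·18=2576 → min 2070 | A₃..A₅: k=3: 0+2592+5·16·9=3312; k=4: 1440+0+5·18·9=2250 → min 2250.
Length 4: A₁..A₄: k=1: 0+2070+12·7·18=3582; k=2: 420+1440+12·5·18=2940; k=3: 1380+0+12·16·18=4836 → min 2940 | A₂..A₅: k=2: 0+2250+7·5·9=2565; k=3: 560+2592+7·16·9=4160; k=4: 2070+0+7·18·9=3204 → min 2565.
Top-level splits: k=1: (A₁..A₁)·(A₂..A₅) → 0+2565+12·7·9 = 3321; k=2: (A₁..A₂)·(A₃..A₅) → 420+2250+12·5·9 = 3210; k=3: (A₁..A₃)·(A₄..A₅) → 1380+2592+12·16·9 = 5700; k=4: (A₁..A₄)·(A₅..A₅) → 2940+0+12·18·9 = 4884.
Best split is after A₂, i.e. k = 2.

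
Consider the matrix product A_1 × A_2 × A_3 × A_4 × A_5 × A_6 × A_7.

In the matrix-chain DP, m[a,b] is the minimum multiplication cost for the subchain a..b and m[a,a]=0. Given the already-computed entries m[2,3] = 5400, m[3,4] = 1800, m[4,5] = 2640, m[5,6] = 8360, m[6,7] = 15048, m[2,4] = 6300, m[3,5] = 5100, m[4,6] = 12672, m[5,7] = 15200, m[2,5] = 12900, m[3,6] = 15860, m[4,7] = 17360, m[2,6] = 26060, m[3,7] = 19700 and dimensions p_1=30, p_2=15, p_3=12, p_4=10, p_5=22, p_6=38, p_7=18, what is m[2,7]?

26900

m[2,7] = min over k∈[2,6] of m[2,k]+m[k+1,7]+p_{1}·p_k·p_{7}.
k=2: 0 + 19700 + 30·15·18 = 27800; k=3: 5400 + 17360 + 30·12·18 = 29240; k=4: 6300 + 15200 + 30·10·18 = 26900; k=5: 12900 + 15048 + 30·22·18 = 39828; k=6: 26060 + 0 + 30·38·18 = 46580.
Minimum: 26900 at k=4.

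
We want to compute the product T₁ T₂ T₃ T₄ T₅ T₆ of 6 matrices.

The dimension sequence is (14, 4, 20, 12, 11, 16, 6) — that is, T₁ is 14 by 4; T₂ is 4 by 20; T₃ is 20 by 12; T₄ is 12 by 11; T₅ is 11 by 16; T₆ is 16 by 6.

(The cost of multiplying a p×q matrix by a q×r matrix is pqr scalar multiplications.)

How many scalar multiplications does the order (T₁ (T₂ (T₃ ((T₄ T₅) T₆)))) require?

(T₄ T₅): 12×11 by 11×16 → 12×16, cost 12·11·16 = 2112
((T₄ T₅) T₆): 12×16 by 16×6 → 12×6, cost 12·16·6 = 1152; cumulative 3264
(T₃ ((T₄ T₅) T₆)): 20×12 by 12×6 → 20×6, cost 20·12·6 = 1440; cumulative 4704
(T₂ (T₃ ((T₄ T₅) T₆))): 4×20 by 20×6 → 4×6, cost 4·20·6 = 480; cumulative 5184
(T₁ (T₂ (T₃ ((T₄ T₅) T₆)))): 14×4 by 4×6 → 14×6, cost 14·4·6 = 336; cumulative 5520
Total: 5520 scalar multiplications.

5520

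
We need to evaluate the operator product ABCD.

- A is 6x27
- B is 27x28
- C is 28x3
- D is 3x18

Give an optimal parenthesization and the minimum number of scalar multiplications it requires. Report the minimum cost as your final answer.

Adjacent pairs: AB = 6·27·28 = 4536; BC = 27·28·3 = 2268; CD = 28·3·18 = 1512.
Length 3: A..C: k=1: 0+2268+6·27·3=2754; k=2: 4536+0+6·28·3=5040 → min 2754 | B..D: k=2: 0+1512+27·28·18=15120; k=3: 2268+0+27·3·18=3726 → min 3726.
Length 4: A..D: k=1: 0+3726+6·27·18=6642; k=2: 4536+1512+6·28·18=9072; k=3: 2754+0+6·3·18=3078 → min 3078.
Optimal parenthesization: ((A(BC))D) with cost 3078.

3078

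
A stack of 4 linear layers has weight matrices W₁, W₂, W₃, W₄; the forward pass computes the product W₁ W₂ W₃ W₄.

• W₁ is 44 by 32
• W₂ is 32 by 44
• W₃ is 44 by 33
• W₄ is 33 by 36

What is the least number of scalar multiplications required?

135168

Adjacent pairs: W₁W₂ = 44·32·44 = 61952; W₂W₃ = 32·44·33 = 46464; W₃W₄ = 44·33·36 = 52272.
Length 3: W₁..W₃: k=1: 0+46464+44·32·33=92928; k=2: 61952+0+44·44·33=125840 → min 92928 | W₂..W₄: k=2: 0+52272+32·44·36=102960; k=3: 46464+0+32·33·36=84480 → min 84480.
Length 4: W₁..W₄: k=1: 0+84480+44·32·36=135168; k=2: 61952+52272+44·44·36=183920; k=3: 92928+0+44·33·36=145200 → min 135168.
Optimal order: (W₁ ((W₂ W₃) W₄)) with cost 135168.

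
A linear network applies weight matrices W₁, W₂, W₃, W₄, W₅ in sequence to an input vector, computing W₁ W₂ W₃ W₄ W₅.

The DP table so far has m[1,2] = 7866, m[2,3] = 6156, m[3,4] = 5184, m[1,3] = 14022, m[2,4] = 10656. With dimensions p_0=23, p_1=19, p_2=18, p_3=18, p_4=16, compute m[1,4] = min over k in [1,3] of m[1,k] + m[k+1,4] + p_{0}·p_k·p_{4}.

17648

m[1,4] = min over k∈[1,3] of m[1,k]+m[k+1,4]+p_{0}·p_k·p_{4}.
k=1: 0 + 10656 + 23·19·16 = 17648; k=2: 7866 + 5184 + 23·18·16 = 19674; k=3: 14022 + 0 + 23·18·16 = 20646.
Minimum: 17648 at k=1.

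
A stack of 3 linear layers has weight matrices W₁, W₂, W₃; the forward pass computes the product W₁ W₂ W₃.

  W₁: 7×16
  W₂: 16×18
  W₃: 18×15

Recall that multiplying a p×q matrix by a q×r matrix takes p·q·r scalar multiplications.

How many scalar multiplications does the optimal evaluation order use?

Order (W₁ (W₂ W₃)): (W₂ W₃): 16×18 by 18×15 → 16×15, cost 16·18·15 = 4320; (W₁ (W₂ W₃)): 7×16 by 16×15 → 7×15, cost 7·16·15 = 1680; cumulative 6000. Total 6000.
Order ((W₁ W₂) W₃): (W₁ W₂): 7×16 by 16×18 → 7×18, cost 7·16·18 = 2016; ((W₁ W₂) W₃): 7×18 by 18×15 → 7×15, cost 7·18·15 = 1890; cumulative 3906. Total 3906.
Minimum: 3906.

3906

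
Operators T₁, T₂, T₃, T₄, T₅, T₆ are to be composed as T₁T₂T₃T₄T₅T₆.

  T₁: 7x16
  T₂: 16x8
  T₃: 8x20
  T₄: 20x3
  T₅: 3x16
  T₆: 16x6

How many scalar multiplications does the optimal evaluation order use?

Adjacent pairs: T₁T₂ = 7·16·8 = 896; T₂T₃ = 16·8·20 = 2560; T₃T₄ = 8·20·3 = 480; T₄T₅ = 20·3·16 = 960; T₅T₆ = 3·16·6 = 288.
Length 3: T₁..T₃: k=1: 0+2560+7·16·20=4800; k=2: 896+0+7·8·20=2016 → min 2016 | T₂..T₄: k=2: 0+480+16·8·3=864; k=3: 2560+0+16·20·3=3520 → min 864 | T₃..T₅: k=3: 0+960+8·20·16=3520; k=4: 480+0+8·3·16=864 → min 864 | T₄..T₆: k=4: 0+288+20·3·6=648; k=5: 960+0+20·16·6=2880 → min 648.
Length 4: T₁..T₄: k=1: 0+864+7·16·3=1200; k=2: 896+480+7·8·3=1544; k=3: 2016+0+7·20·3=2436 → min 1200 | T₂..T₅: k=2: 0+864+16·8·16=2912; k=3: 2560+960+16·20·16=8640; k=4: 864+0+16·3·16=1632 → min 1632 | T₃..T₆: k=3: 0+648+8·20·6=1608; k=4: 480+288+8·3·6=912; k=5: 864+0+8·16·6=1632 → min 912.
Length 5: T₁..T₅: k=1: 0+1632+7·16·16=3424; k=2: 896+864+7·8·16=2656; k=3: 2016+960+7·20·16=5216; k=4: 1200+0+7·3·16=1536 → min 1536 | T₂..T₆: k=2: 0+912+16·8·6=1680; k=3: 2560+648+16·20·6=5128; k=4: 864+288+16·3·6=1440; k=5: 1632+0+16·16·6=3168 → min 1440.
Length 6: T₁..T₆: k=1: 0+1440+7·16·6=2112; k=2: 896+912+7·8·6=2144; k=3: 2016+648+7·20·6=3504; k=4: 1200+288+7·3·6=1614; k=5: 1536+0+7·16·6=2208 → min 1614.
Optimal order: ((T₁(T₂(T₃T₄)))(T₅T₆)) with cost 1614.

1614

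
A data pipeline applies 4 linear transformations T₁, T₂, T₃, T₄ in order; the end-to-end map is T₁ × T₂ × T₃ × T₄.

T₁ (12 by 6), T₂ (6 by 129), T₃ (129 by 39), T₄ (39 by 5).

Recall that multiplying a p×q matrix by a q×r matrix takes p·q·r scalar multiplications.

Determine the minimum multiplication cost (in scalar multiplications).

Adjacent pairs: T₁T₂ = 12·6·129 = 9288; T₂T₃ = 6·129·39 = 30186; T₃T₄ = 129·39·5 = 25155.
Length 3: T₁..T₃: k=1: 0+30186+12·6·39=32994; k=2: 9288+0+12·129·39=69660 → min 32994 | T₂..T₄: k=2: 0+25155+6·129·5=29025; k=3: 30186+0+6·39·5=31356 → min 29025.
Length 4: T₁..T₄: k=1: 0+29025+12·6·5=29385; k=2: 9288+25155+12·129·5=42183; k=3: 32994+0+12·39·5=35334 → min 29385.
Optimal order: (T₁ × (T₂ × (T₃ × T₄))) with cost 29385.

29385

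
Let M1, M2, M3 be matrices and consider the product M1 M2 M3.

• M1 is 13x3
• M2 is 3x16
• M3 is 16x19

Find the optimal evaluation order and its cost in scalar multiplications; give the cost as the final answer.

1653

(M1 (M2 M3)): cost 1653.
((M1 M2) M3): cost 4576.
Optimal: (M1 (M2 M3)) with cost 1653.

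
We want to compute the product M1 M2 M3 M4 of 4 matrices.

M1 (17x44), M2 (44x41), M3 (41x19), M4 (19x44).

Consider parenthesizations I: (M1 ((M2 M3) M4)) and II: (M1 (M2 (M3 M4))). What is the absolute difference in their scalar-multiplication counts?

42592

Order I = (M1 ((M2 M3) M4)): (M2 M3): 44×41 by 41×19 → 44×19, cost 44·41·19 = 34276; ((M2 M3) M4): 44×19 by 19×44 → 44×44, cost 44·19·44 = 36784; cumulative 71060; (M1 ((M2 M3) M4)): 17×44 by 44×44 → 17×44, cost 17·44·44 = 32912; cumulative 103972. Total 103972.
Order II = (M1 (M2 (M3 M4))): (M3 M4): 41×19 by 19×44 → 41×44, cost 41·19·44 = 34276; (M2 (M3 M4)): 44×41 by 41×44 → 44×44, cost 44·41·44 = 79376; cumulative 113652; (M1 (M2 (M3 M4))): 17×44 by 44×44 → 17×44, cost 17·44·44 = 32912; cumulative 146564. Total 146564.
Difference: |103972 − 146564| = 42592.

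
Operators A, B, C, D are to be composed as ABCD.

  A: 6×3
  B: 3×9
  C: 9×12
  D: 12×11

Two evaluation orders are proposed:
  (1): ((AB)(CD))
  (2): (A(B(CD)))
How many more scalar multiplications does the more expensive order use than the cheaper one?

261

Order (1) = ((AB)(CD)): (AB): 6×3 by 3×9 → 6×9, cost 6·3·9 = 162; (CD): 9×12 by 12×11 → 9×11, cost 9·12·11 = 1188; ((AB)(CD)): 6×9 by 9×11 → 6×11, cost 6·9·11 = 594; cumulative 1944. Total 1944.
Order (2) = (A(B(CD))): (CD): 9×12 by 12×11 → 9×11, cost 9·12·11 = 1188; (B(CD)): 3×9 by 9×11 → 3×11, cost 3·9·11 = 297; cumulative 1485; (A(B(CD))): 6×3 by 3×11 → 6×11, cost 6·3·11 = 198; cumulative 1683. Total 1683.
Difference: |1944 − 1683| = 261.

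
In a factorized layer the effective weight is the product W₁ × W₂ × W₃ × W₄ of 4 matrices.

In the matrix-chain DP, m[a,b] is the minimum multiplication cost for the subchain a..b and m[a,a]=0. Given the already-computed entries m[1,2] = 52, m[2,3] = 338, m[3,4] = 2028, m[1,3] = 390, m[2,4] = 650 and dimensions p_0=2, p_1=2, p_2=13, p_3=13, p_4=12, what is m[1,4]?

698

m[1,4] = min over k∈[1,3] of m[1,k]+m[k+1,4]+p_{0}·p_k·p_{4}.
k=1: 0 + 650 + 2·2·12 = 698; k=2: 52 + 2028 + 2·13·12 = 2392; k=3: 390 + 0 + 2·13·12 = 702.
Minimum: 698 at k=1.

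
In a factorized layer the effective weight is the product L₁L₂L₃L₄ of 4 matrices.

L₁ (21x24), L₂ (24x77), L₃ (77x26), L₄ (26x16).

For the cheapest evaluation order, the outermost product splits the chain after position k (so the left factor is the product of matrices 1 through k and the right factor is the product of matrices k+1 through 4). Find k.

Adjacent pairs: L₁L₂ = 21·24·77 = 38808; L₂L₃ = 24·77·26 = 48048; L₃L₄ = 77·26·16 = 32032.
Length 3: L₁..L₃: k=1: 0+48048+21·24·26=61152; k=2: 38808+0+21·77·26=80850 → min 61152 | L₂..L₄: k=2: 0+32032+24·77·16=61600; k=3: 48048+0+24·26·16=58032 → min 58032.
Top-level splits: k=1: (L₁..L₁)·(L₂..L₄) → 0+58032+21·24·16 = 66096; k=2: (L₁..L₂)·(L₃..L₄) → 38808+32032+21·77·16 = 96712; k=3: (L₁..L₃)·(L₄..L₄) → 61152+0+21·26·16 = 69888.
Best split is after L₁, i.e. k = 1.

1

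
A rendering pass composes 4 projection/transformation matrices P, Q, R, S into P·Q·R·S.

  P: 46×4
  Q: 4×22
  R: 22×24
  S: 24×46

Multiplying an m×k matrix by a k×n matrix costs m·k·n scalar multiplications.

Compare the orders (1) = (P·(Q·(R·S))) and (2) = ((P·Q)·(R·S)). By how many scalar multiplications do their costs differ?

38088

Order (1) = (P·(Q·(R·S))): (R·S): 22×24 by 24×46 → 22×46, cost 22·24·46 = 24288; (Q·(R·S)): 4×22 by 22×46 → 4×46, cost 4·22·46 = 4048; cumulative 28336; (P·(Q·(R·S))): 46×4 by 4×46 → 46×46, cost 46·4·46 = 8464; cumulative 36800. Total 36800.
Order (2) = ((P·Q)·(R·S)): (P·Q): 46×4 by 4×22 → 46×22, cost 46·4·22 = 4048; (R·S): 22×24 by 24×46 → 22×46, cost 22·24·46 = 24288; ((P·Q)·(R·S)): 46×22 by 22×46 → 46×46, cost 46·22·46 = 46552; cumulative 74888. Total 74888.
Difference: |36800 − 74888| = 38088.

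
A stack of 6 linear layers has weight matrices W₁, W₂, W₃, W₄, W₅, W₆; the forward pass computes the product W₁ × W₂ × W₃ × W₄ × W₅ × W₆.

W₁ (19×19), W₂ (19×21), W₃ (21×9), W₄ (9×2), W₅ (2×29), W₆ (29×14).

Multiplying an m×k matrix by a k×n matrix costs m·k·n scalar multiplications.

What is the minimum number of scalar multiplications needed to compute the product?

Adjacent pairs: W₁W₂ = 19·19·21 = 7581; W₂W₃ = 19·21·9 = 3591; W₃W₄ = 21·9·2 = 378; W₄W₅ = 9·2·29 = 522; W₅W₆ = 2·29·14 = 812.
Length 3: W₁..W₃: k=1: 0+3591+19·19·9=6840; k=2: 7581+0+19·21·9=11172 → min 6840 | W₂..W₄: k=2: 0+378+19·21·2=1176; k=3: 3591+0+19·9·2=3933 → min 1176 | W₃..W₅: k=3: 0+522+21·9·29=6003; k=4: 378+0+21·2·29=1596 → min 1596 | W₄..W₆: k=4: 0+812+9·2·14=1064; k=5: 522+0+9·29·14=4176 → min 1064.
Length 4: W₁..W₄: k=1: 0+1176+19·19·2=1898; k=2: 7581+378+19·21·2=8757; k=3: 6840+0+19·9·2=7182 → min 1898 | W₂..W₅: k=2: 0+1596+19·21·29=13167; k=3: 3591+522+19·9·29=9072; k=4: 1176+0+19·2·29=2278 → min 2278 | W₃..W₆: k=3: 0+1064+21·9·14=3710; k=4: 378+812+21·2·14=1778; k=5: 1596+0+21·29·14=10122 → min 1778.
Length 5: W₁..W₅: k=1: 0+2278+19·19·29=12747; k=2: 7581+1596+19·21·29=20748; k=3: 6840+522+19·9·29=12321; k=4: 1898+0+19·2·29=3000 → min 3000 | W₂..W₆: k=2: 0+1778+19·21·14=7364; k=3: 3591+1064+19·9·14=7049; k=4: 1176+812+19·2·14=2520; k=5: 2278+0+19·29·14=9992 → min 2520.
Length 6: W₁..W₆: k=1: 0+2520+19·19·14=7574; k=2: 7581+1778+19·21·14=14945; k=3: 6840+1064+19·9·14=10298; k=4: 1898+812+19·2·14=3242; k=5: 3000+0+19·29·14=10714 → min 3242.
Optimal order: ((W₁ × (W₂ × (W₃ × W₄))) × (W₅ × W₆)) with cost 3242.

3242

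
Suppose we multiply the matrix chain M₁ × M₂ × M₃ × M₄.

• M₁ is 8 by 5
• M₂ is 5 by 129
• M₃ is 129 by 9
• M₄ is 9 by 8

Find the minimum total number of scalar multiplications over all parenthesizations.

6485

Adjacent pairs: M₁M₂ = 8·5·129 = 5160; M₂M₃ = 5·129·9 = 5805; M₃M₄ = 129·9·8 = 9288.
Length 3: M₁..M₃: k=1: 0+5805+8·5·9=6165; k=2: 5160+0+8·129·9=14448 → min 6165 | M₂..M₄: k=2: 0+9288+5·129·8=14448; k=3: 5805+0+5·9·8=6165 → min 6165.
Length 4: M₁..M₄: k=1: 0+6165+8·5·8=6485; k=2: 5160+9288+8·129·8=22704; k=3: 6165+0+8·9·8=6741 → min 6485.
Optimal order: (M₁ × ((M₂ × M₃) × M₄)) with cost 6485.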